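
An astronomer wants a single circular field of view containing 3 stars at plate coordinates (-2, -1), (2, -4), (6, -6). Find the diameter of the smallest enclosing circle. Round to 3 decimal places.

9.434

Call the three points A, B, C in the order given.
Side lengths²: AB² = 25, AC² = 89, BC² = 20.
Since AC² = 89 ≥ 25 + 20 = 45, the angle opposite AC is not acute, so the smallest enclosing circle has AC as diameter.
Centre = midpoint of AC = (2, -3.5), r² = 89/4 = 22.25.
Diameter = 2r = 2√(22.25) ≈ 9.434.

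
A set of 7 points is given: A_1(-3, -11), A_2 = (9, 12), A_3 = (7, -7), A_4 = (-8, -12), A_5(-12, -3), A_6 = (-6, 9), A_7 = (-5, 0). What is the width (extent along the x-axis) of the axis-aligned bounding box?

21

max x = 9, min x = -12, so width = 21.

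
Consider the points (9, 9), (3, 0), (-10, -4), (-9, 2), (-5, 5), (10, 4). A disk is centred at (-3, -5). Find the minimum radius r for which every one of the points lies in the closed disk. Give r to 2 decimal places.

18.44

The required radius is the distance from (-3, -5) to the farthest point.
Squared distances: 340, 61, 50, 85, 104, 250.
Maximum is 340, attained at (9, 9).
r = √340 ≈ 18.44.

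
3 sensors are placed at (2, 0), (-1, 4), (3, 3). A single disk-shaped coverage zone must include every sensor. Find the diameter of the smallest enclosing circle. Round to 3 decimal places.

Call the three points A, B, C in the order given.
Side lengths²: AB² = 25, AC² = 10, BC² = 17.
Since AB² = 25 < 17 + 10 = 27, the triangle is acute, so the smallest enclosing circle is the circumcircle.
Circumcentre = (17/26, 55/26), r² = 2125/338.
Diameter = 2r = 2√(2125/338) ≈ 5.015.

5.015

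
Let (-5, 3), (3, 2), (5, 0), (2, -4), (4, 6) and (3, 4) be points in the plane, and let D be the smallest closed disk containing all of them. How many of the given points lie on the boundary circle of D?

A smallest enclosing disk is always determined by at most three of the input points on its boundary.
The minimum enclosing circle is determined by three boundary points: (-5, 3), (2, -4), (4, 6).
Their circumcentre is (0.5, 1.5) with r² = 32.5.
The farthest remaining point (5, 0) is at distance² 22.5 ≤ 32.5.
The points at distance exactly r from the centre are (-5, 3), (2, -4), (4, 6) — 3 points.

3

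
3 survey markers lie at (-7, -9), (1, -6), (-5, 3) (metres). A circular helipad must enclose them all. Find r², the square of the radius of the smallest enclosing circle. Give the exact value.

Call the three points A, B, C in the order given.
Side lengths²: AB² = 73, AC² = 148, BC² = 117.
Since AC² = 148 < 117 + 73 = 190, the triangle is acute, so the smallest enclosing circle is the circumcircle.
Circumcentre = (-4.6, -97/30), r² = 35113/900.

35113/900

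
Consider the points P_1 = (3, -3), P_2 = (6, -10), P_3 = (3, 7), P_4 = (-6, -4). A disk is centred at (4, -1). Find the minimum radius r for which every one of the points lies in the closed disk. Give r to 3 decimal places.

10.440

The required radius is the distance from (4, -1) to the farthest point.
Squared distances: 5, 85, 65, 109.
Maximum is 109, attained at P_4.
r = √109 ≈ 10.440.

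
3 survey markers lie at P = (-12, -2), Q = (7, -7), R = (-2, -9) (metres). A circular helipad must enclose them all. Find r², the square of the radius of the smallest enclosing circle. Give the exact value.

96.5

Side lengths²: PQ² = 386, PR² = 149, QR² = 85.
Since PQ² = 386 ≥ 149 + 85 = 234, the angle opposite PQ is not acute, so the smallest enclosing circle has PQ as diameter.
Centre = midpoint of PQ = (-2.5, -4.5), r² = 386/4 = 96.5.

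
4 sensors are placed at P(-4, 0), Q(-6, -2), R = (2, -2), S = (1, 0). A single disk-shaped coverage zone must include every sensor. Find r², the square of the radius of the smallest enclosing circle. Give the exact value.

By Welzl's lemma the MEC is supported by two points (diametrically opposite) or three points (on a circumcircle).
The farthest pair is Q–R with squared distance 64. The circle on this segment as diameter has centre (-2, -2) and r² = 64/4 = 16.
Check P: distance² to centre = 8 ≤ 16, so it lies inside.
All remaining points lie in this disk, and no smaller disk contains both endpoints, so this is the minimum enclosing circle.

16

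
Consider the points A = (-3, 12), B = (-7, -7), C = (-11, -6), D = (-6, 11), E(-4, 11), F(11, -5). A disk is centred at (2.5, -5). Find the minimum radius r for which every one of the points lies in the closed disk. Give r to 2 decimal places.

The required radius is the distance from (2.5, -5) to the farthest point.
Squared distances: 319.25, 94.25, 183.25, 328.25, 298.25, 72.25.
Maximum is 328.25, attained at D.
r = √(328.25) ≈ 18.12.

18.12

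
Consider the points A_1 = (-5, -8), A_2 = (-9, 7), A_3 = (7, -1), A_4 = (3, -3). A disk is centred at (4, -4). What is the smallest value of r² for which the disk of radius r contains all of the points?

The required radius is the distance from (4, -4) to the farthest point.
Squared distances: 97, 290, 18, 2.
Maximum is 290, attained at A_2.

290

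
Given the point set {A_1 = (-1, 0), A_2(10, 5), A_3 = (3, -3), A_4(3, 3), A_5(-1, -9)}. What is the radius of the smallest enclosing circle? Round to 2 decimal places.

The minimum enclosing circle of a finite set is fixed by two of the points (as a diameter) or three (as a circumcircle).
The farthest pair is A_2–A_5 with squared distance 317. The circle on this segment as diameter has centre (4.5, -2) and r² = 317/4 = 79.25.
Check A_1: distance² to centre = 34.25 ≤ 79.25, so it lies inside.
All remaining points lie in this disk, and no smaller disk contains both endpoints, so this is the minimum enclosing circle.
r = √(79.25) ≈ 8.90.

8.90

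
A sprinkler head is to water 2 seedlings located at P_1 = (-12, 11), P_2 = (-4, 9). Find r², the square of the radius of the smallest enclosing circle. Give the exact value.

The smallest circle enclosing two points has them as diameter endpoints.
Centre = midpoint = (-8, 10); r² = |P_1P_2|²/4 = 68/4 = 17.

17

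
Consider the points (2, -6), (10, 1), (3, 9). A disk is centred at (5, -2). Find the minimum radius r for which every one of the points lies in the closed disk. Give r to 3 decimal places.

11.180

The required radius is the distance from (5, -2) to the farthest point.
Squared distances: 25, 34, 125.
Maximum is 125, attained at (3, 9).
r = √125 ≈ 11.180.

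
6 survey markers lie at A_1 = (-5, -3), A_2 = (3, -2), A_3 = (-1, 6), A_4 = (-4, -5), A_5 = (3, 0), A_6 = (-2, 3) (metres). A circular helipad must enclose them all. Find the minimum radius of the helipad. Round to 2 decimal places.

5.71

A smallest enclosing disk is always determined by at most three of the input points on its boundary.
The minimum enclosing circle is determined by three boundary points: A_2, A_3, A_4.
Their circumcentre is (-37/17, 7/17) with r² = 9425/289.
The farthest remaining point A_5 is at distance² 7793/289 ≤ 9425/289.
r = √(9425/289) ≈ 5.71.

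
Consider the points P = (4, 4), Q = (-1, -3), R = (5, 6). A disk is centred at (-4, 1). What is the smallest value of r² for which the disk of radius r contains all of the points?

The required radius is the distance from (-4, 1) to the farthest point.
Squared distances: 73, 25, 106.
Maximum is 106, attained at R.

106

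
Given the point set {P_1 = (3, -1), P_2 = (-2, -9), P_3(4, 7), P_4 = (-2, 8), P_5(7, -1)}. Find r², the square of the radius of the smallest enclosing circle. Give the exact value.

2701/36

The minimum enclosing circle is determined by three boundary points: P_2, P_3, P_4.
Their circumcentre is (-1/3, -0.5) with r² = 2701/36.
The farthest remaining point P_5 is at distance² 1945/36 ≤ 2701/36.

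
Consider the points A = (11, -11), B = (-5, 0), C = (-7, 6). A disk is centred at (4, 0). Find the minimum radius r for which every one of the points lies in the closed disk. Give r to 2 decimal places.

13.04

The required radius is the distance from (4, 0) to the farthest point.
Squared distances: 170, 81, 157.
Maximum is 170, attained at A.
r = √170 ≈ 13.04.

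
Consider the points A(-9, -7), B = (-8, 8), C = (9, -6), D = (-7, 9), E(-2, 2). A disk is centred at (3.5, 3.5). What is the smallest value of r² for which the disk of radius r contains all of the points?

266.5

The required radius is the distance from (3.5, 3.5) to the farthest point.
Squared distances: 266.5, 152.5, 120.5, 140.5, 32.5.
Maximum is 266.5, attained at A.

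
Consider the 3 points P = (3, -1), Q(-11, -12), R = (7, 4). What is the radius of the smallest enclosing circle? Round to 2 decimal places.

12.04

Side lengths²: PQ² = 317, PR² = 41, QR² = 580.
Since QR² = 580 ≥ 317 + 41 = 358, the angle opposite QR is not acute, so the smallest enclosing circle has QR as diameter.
Centre = midpoint of QR = (-2, -4), r² = 580/4 = 145.
r = √145 ≈ 12.04.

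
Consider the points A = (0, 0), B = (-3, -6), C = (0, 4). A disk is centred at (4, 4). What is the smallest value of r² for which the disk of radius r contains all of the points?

149

The required radius is the distance from (4, 4) to the farthest point.
Squared distances: 32, 149, 16.
Maximum is 149, attained at B.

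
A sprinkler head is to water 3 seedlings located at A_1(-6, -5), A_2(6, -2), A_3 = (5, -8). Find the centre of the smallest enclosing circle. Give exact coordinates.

(7/46, -189/46)

Side lengths²: A_1A_2² = 153, A_1A_3² = 130, A_2A_3² = 37.
Since A_1A_2² = 153 < 130 + 37 = 167, the triangle is acute, so the smallest enclosing circle is the circumcircle.
Circumcentre = (7/46, -189/46), r² = 40885/1058.
Centre = (7/46, -189/46).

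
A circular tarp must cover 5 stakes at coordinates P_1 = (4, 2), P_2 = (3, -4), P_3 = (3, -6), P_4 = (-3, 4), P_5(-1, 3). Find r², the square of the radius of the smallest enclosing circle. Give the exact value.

34

By Welzl's lemma the MEC is supported by two points (diametrically opposite) or three points (on a circumcircle).
The farthest pair is P_3–P_4 with squared distance 136. The circle on this segment as diameter has centre (0, -1) and r² = 136/4 = 34.
Check P_1: distance² to centre = 25 ≤ 34, so it lies inside.
All remaining points lie in this disk, and no smaller disk contains both endpoints, so this is the minimum enclosing circle.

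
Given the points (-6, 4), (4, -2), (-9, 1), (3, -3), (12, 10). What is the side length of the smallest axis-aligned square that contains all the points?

21

The bounding box has width 21 and height 13.
An axis-aligned square enclosing the set must have side ≥ max(width, height).
So the minimum side is max(21, 13) = 21.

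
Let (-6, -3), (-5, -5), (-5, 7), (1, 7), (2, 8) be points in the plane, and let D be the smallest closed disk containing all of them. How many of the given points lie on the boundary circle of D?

2

The minimum enclosing circle of a finite set is fixed by two of the points (as a diameter) or three (as a circumcircle).
The farthest pair is (-5, -5)–(2, 8) with squared distance 218. The circle on this segment as diameter has centre (-1.5, 1.5) and r² = 218/4 = 54.5.
Check (-6, -3): distance² to centre = 40.5 ≤ 54.5, so it lies inside.
All remaining points lie in this disk, and no smaller disk contains both endpoints, so this is the minimum enclosing circle.
The points at distance exactly r from the centre are (-5, -5), (2, 8) — 2 points.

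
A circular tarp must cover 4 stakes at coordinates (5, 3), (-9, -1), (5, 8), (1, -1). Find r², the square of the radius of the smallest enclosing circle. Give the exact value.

69.25

The farthest pair is (-9, -1)–(5, 8) with squared distance 277. The circle on this segment as diameter has centre (-2, 3.5) and r² = 277/4 = 69.25.
Check (5, 3): distance² to centre = 49.25 ≤ 69.25, so it lies inside.
All remaining points lie in this disk, and no smaller disk contains both endpoints, so this is the minimum enclosing circle.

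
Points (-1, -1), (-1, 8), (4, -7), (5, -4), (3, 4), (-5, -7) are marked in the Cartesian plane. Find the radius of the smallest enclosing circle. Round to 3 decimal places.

8.182

The minimum enclosing circle is determined by three boundary points: (-1, 8), (4, -7), (-5, -7).
Their circumcentre is (-0.5, -1/6) with r² = 1205/18.
The farthest remaining point (5, -4) is at distance² 809/18 ≤ 1205/18.
r = √(1205/18) ≈ 8.182.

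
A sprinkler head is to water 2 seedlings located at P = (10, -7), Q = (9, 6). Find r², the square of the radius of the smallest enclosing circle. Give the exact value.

The smallest circle enclosing two points has them as diameter endpoints.
Centre = midpoint = (9.5, -0.5); r² = |PQ|²/4 = 170/4 = 42.5.

42.5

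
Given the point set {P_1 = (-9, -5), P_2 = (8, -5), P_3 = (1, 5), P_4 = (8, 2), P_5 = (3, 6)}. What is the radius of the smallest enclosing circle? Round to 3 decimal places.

The farthest pair is P_1–P_4 with squared distance 338. The circle on this segment as diameter has centre (-0.5, -1.5) and r² = 338/4 = 84.5.
Check P_2: distance² to centre = 84.5 ≤ 84.5, so it lies inside.
All remaining points lie in this disk, and no smaller disk contains both endpoints, so this is the minimum enclosing circle.
r = √(84.5) ≈ 9.192.

9.192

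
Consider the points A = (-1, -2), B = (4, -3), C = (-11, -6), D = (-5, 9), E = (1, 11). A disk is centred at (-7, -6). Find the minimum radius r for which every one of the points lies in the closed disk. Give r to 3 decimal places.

The required radius is the distance from (-7, -6) to the farthest point.
Squared distances: 52, 130, 16, 229, 353.
Maximum is 353, attained at E.
r = √353 ≈ 18.788.

18.788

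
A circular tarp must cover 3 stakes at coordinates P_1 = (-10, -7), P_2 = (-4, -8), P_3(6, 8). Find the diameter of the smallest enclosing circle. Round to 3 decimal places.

Side lengths²: P_1P_2² = 37, P_1P_3² = 481, P_2P_3² = 356.
Since P_1P_3² = 481 ≥ 356 + 37 = 393, the angle opposite P_1P_3 is not acute, so the smallest enclosing circle has P_1P_3 as diameter.
Centre = midpoint of P_1P_3 = (-2, 0.5), r² = 481/4 = 120.25.
Diameter = 2r = 2√(120.25) ≈ 21.932.

21.932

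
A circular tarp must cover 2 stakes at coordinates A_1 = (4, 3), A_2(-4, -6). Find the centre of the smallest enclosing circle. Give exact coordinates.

The smallest circle enclosing two points has them as diameter endpoints.
Centre = midpoint = (0, -1.5); r² = |A_1A_2|²/4 = 145/4 = 36.25.
Centre = (0, -1.5).

(0, -1.5)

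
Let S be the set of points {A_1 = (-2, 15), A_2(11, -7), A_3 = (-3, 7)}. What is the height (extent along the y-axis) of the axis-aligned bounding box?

max y = 15, min y = -7, so height = 22.

22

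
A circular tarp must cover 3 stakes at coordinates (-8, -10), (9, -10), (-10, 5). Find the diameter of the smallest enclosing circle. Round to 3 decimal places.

24.207

Call the three points A, B, C in the order given.
Side lengths²: AB² = 289, AC² = 229, BC² = 586.
Since BC² = 586 ≥ 289 + 229 = 518, the angle opposite BC is not acute, so the smallest enclosing circle has BC as diameter.
Centre = midpoint of BC = (-0.5, -2.5), r² = 586/4 = 146.5.
Diameter = 2r = 2√(146.5) ≈ 24.207.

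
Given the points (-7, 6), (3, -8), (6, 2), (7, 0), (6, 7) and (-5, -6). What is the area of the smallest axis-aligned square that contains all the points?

225

The bounding box has width 14 and height 15.
An axis-aligned square enclosing the set must have side ≥ max(width, height).
So the minimum side is max(14, 15) = 15.
Area = 15² = 225.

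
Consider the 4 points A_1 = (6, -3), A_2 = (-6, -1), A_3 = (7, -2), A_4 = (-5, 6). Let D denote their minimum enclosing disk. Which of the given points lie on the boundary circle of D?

A_2, A_3, A_4

By Welzl's lemma the MEC is supported by two points (diametrically opposite) or three points (on a circumcircle).
The minimum enclosing circle is determined by three boundary points: A_2, A_3, A_4.
Their circumcentre is (17/23, 37/23) with r² = 27625/529.
The farthest remaining point A_1 is at distance² 25877/529 ≤ 27625/529.
The points at distance exactly r from the centre are A_2, A_3, A_4 — 3 points.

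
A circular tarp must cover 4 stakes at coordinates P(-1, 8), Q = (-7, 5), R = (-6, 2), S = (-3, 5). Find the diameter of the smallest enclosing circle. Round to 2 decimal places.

7.81

The farthest pair is P–R with squared distance 61. The circle on this segment as diameter has centre (-3.5, 5) and r² = 61/4 = 15.25.
Check Q: distance² to centre = 12.25 ≤ 15.25, so it lies inside.
All remaining points lie in this disk, and no smaller disk contains both endpoints, so this is the minimum enclosing circle.
Diameter = 2r = 2√(15.25) ≈ 7.81.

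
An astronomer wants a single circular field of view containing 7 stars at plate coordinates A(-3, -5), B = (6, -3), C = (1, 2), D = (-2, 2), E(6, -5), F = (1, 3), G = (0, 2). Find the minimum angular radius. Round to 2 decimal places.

5.37

The minimum enclosing circle is determined by three boundary points: A, D, E.
Their circumcentre is (1.5, -29/14) with r² = 2825/98.
The farthest remaining point F is at distance² 2545/98 ≤ 2825/98.
r = √(2825/98) ≈ 5.37.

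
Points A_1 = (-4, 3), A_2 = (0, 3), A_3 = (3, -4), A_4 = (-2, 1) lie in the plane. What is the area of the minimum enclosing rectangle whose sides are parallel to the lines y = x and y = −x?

28

In coordinates u = x + y, v = x − y the rectangle is axis-aligned; the map (x,y)→(u,v) scales areas by 2.
u-values: -1, 3, -1, -1; range = 3 − (-1) = 4.
v-values: -7, -3, 7, -3; range = 7 − (-7) = 14.
Area = (4 × 14) / 2 = 28.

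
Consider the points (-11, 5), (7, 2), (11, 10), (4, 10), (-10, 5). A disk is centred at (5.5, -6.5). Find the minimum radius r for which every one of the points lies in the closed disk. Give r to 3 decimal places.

20.112

The required radius is the distance from (5.5, -6.5) to the farthest point.
Squared distances: 404.5, 74.5, 302.5, 274.5, 372.5.
Maximum is 404.5, attained at (-11, 5).
r = √(404.5) ≈ 20.112.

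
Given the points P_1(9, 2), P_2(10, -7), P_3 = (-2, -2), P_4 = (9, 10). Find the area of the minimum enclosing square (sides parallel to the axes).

The bounding box has width 12 and height 17.
An axis-aligned square enclosing the set must have side ≥ max(width, height).
So the minimum side is max(12, 17) = 17.
Area = 17² = 289.

289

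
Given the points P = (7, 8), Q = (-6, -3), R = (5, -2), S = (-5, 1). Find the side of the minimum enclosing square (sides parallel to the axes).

The bounding box has width 13 and height 11.
An axis-aligned square enclosing the set must have side ≥ max(width, height).
So the minimum side is max(13, 11) = 13.

13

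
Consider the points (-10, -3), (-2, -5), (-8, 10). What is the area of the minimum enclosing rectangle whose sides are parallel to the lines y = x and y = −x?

In coordinates u = x + y, v = x − y the rectangle is axis-aligned; the map (x,y)→(u,v) scales areas by 2.
u-values: -13, -7, 2; range = 2 − (-13) = 15.
v-values: -7, 3, -18; range = 3 − (-18) = 21.
Area = (15 × 21) / 2 = 157.5.

157.5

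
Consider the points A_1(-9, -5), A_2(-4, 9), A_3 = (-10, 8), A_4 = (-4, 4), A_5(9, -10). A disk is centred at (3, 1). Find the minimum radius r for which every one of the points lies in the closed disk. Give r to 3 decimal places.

The required radius is the distance from (3, 1) to the farthest point.
Squared distances: 180, 113, 218, 58, 157.
Maximum is 218, attained at A_3.
r = √218 ≈ 14.765.

14.765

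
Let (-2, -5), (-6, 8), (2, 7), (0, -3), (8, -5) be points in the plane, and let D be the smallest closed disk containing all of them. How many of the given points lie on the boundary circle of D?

2

A smallest enclosing disk is always determined by at most three of the input points on its boundary.
The farthest pair is (-6, 8)–(8, -5) with squared distance 365. The circle on this segment as diameter has centre (1, 1.5) and r² = 365/4 = 91.25.
Check (-2, -5): distance² to centre = 51.25 ≤ 91.25, so it lies inside.
All remaining points lie in this disk, and no smaller disk contains both endpoints, so this is the minimum enclosing circle.
The points at distance exactly r from the centre are (-6, 8), (8, -5) — 2 points.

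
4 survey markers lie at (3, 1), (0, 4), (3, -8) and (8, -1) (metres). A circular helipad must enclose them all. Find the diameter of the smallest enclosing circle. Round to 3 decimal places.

The minimum enclosing circle is determined by three boundary points: (0, 4), (3, -8), (8, -1).
Their circumcentre is (101/54, -103/54) with r² = 55981/1458.
The farthest remaining point (3, 1) is at distance² 14185/1458 ≤ 55981/1458.
Diameter = 2r = 2√(55981/1458) ≈ 12.393.

12.393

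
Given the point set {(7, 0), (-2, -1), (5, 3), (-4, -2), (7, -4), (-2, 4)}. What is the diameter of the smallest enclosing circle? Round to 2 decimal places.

12.16

The minimum enclosing circle is determined by three boundary points: (-4, -2), (7, -4), (-2, 4).
Their circumcentre is (27/14, -9/14) with r² = 3625/98.
The farthest remaining point (7, 0) is at distance² 2561/98 ≤ 3625/98.
Diameter = 2r = 2√(3625/98) ≈ 12.16.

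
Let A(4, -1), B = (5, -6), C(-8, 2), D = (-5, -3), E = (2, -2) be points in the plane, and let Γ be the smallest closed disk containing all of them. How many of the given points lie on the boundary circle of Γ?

A smallest enclosing disk is always determined by at most three of the input points on its boundary.
The farthest pair is B–C with squared distance 233. The circle on this segment as diameter has centre (-1.5, -2) and r² = 233/4 = 58.25.
Check A: distance² to centre = 31.25 ≤ 58.25, so it lies inside.
All remaining points lie in this disk, and no smaller disk contains both endpoints, so this is the minimum enclosing circle.
The points at distance exactly r from the centre are B, C — 2 points.

2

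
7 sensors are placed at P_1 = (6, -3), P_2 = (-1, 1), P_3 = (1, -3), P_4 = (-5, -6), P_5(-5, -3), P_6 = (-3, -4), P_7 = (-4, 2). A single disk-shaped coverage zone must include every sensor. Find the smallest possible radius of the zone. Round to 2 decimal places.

The minimum enclosing circle of a finite set is fixed by two of the points (as a diameter) or three (as a circumcircle).
The minimum enclosing circle is determined by three boundary points: P_1, P_4, P_7.
Their circumcentre is (-1/34, -87/34) with r² = 21125/578.
The farthest remaining point P_5 is at distance² 14393/578 ≤ 21125/578.
r = √(21125/578) ≈ 6.05.

6.05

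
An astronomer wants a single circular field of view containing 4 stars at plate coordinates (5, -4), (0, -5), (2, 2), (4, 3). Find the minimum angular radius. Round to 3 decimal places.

A smallest enclosing disk is always determined by at most three of the input points on its boundary.
The farthest pair is (0, -5)–(4, 3) with squared distance 80. The circle on this segment as diameter has centre (2, -1) and r² = 80/4 = 20.
Check (5, -4): distance² to centre = 18 ≤ 20, so it lies inside.
All remaining points lie in this disk, and no smaller disk contains both endpoints, so this is the minimum enclosing circle.
r = √20 ≈ 4.472.

4.472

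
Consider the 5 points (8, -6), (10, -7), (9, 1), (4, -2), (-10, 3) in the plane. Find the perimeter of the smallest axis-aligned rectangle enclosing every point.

60

Width = max x − min x = 10 − (-10) = 20.
Height = max y − min y = 3 − (-7) = 10.
Perimeter = 2(20 + 10) = 60.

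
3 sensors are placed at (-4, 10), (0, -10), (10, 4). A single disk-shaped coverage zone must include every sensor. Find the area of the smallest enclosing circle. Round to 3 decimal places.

342.360

Call the three points A, B, C in the order given.
Side lengths²: AB² = 416, AC² = 232, BC² = 296.
Since AB² = 416 < 296 + 232 = 528, the triangle is acute, so the smallest enclosing circle is the circumcircle.
Circumcentre = (0.1875, 0.4375), r² = 108.9765625.
Area = π·r² = π·108.9765625 ≈ 342.360.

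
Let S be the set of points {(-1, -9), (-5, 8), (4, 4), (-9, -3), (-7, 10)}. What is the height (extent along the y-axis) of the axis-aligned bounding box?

max y = 10, min y = -9, so height = 19.

19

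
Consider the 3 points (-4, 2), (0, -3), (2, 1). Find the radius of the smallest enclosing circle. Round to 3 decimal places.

Call the three points A, B, C in the order given.
Side lengths²: AB² = 41, AC² = 37, BC² = 20.
Since AB² = 41 < 37 + 20 = 57, the triangle is acute, so the smallest enclosing circle is the circumcircle.
Circumcentre = (-16/13, 3/26), r² = 7585/676.
r = √(7585/676) ≈ 3.350.

3.350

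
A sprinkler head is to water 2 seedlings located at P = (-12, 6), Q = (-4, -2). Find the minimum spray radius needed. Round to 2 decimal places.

The smallest circle enclosing two points has them as diameter endpoints.
Centre = midpoint = (-8, 2); r² = |PQ|²/4 = 128/4 = 32.
r = √32 ≈ 5.66.

5.66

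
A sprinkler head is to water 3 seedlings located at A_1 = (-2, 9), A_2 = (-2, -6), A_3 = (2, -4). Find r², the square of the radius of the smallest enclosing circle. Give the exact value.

Side lengths²: A_1A_2² = 225, A_1A_3² = 185, A_2A_3² = 20.
Since A_1A_2² = 225 ≥ 185 + 20 = 205, the angle opposite A_1A_2 is not acute, so the smallest enclosing circle has A_1A_2 as diameter.
Centre = midpoint of A_1A_2 = (-2, 1.5), r² = 225/4 = 56.25.

56.25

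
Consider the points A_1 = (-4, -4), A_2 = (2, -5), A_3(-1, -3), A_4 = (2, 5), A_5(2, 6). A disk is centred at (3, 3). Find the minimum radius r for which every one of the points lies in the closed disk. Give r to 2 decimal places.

9.90

The required radius is the distance from (3, 3) to the farthest point.
Squared distances: 98, 65, 52, 5, 10.
Maximum is 98, attained at A_1.
r = √98 ≈ 9.90.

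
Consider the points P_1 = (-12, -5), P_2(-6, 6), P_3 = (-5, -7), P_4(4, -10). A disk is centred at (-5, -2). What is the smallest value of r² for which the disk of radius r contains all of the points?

145

The required radius is the distance from (-5, -2) to the farthest point.
Squared distances: 58, 65, 25, 145.
Maximum is 145, attained at P_4.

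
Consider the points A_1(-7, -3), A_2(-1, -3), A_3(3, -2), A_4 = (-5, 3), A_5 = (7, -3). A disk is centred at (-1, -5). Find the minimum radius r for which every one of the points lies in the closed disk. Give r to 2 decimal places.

8.94

The required radius is the distance from (-1, -5) to the farthest point.
Squared distances: 40, 4, 25, 80, 68.
Maximum is 80, attained at A_4.
r = √80 ≈ 8.94.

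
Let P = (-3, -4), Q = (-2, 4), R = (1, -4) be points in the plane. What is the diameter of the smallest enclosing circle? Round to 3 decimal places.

8.610

Side lengths²: PQ² = 65, PR² = 16, QR² = 73.
Since QR² = 73 < 65 + 16 = 81, the triangle is acute, so the smallest enclosing circle is the circumcircle.
Circumcentre = (-1, -0.1875), r² = 18.53515625.
Diameter = 2r = 2√(18.53515625) ≈ 8.610.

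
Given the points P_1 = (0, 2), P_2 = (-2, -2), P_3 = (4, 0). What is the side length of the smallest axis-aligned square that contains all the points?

The bounding box has width 6 and height 4.
An axis-aligned square enclosing the set must have side ≥ max(width, height).
So the minimum side is max(6, 4) = 6.

6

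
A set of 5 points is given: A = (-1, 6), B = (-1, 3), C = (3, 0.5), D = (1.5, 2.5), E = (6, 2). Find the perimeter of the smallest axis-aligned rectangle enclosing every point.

25

Width = max x − min x = 6 − (-1) = 7.
Height = max y − min y = 6 − 0.5 = 5.5.
Perimeter = 2(7 + 5.5) = 25.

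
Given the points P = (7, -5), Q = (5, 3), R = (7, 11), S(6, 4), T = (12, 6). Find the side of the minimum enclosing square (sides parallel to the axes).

The bounding box has width 7 and height 16.
An axis-aligned square enclosing the set must have side ≥ max(width, height).
So the minimum side is max(7, 16) = 16.

16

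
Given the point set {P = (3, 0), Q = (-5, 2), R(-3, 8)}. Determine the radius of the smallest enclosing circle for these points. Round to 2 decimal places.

5.01

Side lengths²: PQ² = 68, PR² = 100, QR² = 40.
Since PR² = 100 < 68 + 40 = 108, the triangle is acute, so the smallest enclosing circle is the circumcircle.
Circumcentre = (-4/13, 49/13), r² = 4250/169.
r = √(4250/169) ≈ 5.01.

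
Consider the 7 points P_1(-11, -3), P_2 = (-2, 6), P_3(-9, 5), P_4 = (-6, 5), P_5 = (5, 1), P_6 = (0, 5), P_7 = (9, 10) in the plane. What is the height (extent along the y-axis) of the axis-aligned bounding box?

max y = 10, min y = -3, so height = 13.

13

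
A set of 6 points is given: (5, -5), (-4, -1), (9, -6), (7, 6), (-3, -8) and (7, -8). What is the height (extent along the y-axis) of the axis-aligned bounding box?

max y = 6, min y = -8, so height = 14.

14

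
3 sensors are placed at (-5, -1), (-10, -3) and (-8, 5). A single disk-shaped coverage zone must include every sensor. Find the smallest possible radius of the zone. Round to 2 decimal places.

4.14

Call the three points A, B, C in the order given.
Side lengths²: AB² = 29, AC² = 45, BC² = 68.
Since BC² = 68 < 45 + 29 = 74, the triangle is acute, so the smallest enclosing circle is the circumcircle.
Circumcentre = (-26/3, 11/12), r² = 2465/144.
r = √(2465/144) ≈ 4.14.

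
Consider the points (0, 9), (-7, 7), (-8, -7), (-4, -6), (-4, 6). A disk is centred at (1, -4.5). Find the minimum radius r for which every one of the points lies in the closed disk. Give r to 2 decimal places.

14.01

The required radius is the distance from (1, -4.5) to the farthest point.
Squared distances: 183.25, 196.25, 87.25, 27.25, 135.25.
Maximum is 196.25, attained at (-7, 7).
r = √(196.25) ≈ 14.01.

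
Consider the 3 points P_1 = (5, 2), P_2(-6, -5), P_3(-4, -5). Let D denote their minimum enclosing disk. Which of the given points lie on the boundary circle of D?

Side lengths²: P_1P_2² = 170, P_1P_3² = 130, P_2P_3² = 4.
Since P_1P_2² = 170 ≥ 130 + 4 = 134, the angle opposite P_1P_2 is not acute, so the smallest enclosing circle has P_1P_2 as diameter.
Centre = midpoint of P_1P_2 = (-0.5, -1.5), r² = 170/4 = 42.5.
The points at distance exactly r from the centre are P_1, P_2 — 2 points.

P_1, P_2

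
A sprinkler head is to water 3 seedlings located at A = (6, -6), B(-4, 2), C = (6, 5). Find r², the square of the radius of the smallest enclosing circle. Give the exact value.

Side lengths²: AB² = 164, AC² = 121, BC² = 109.
Since AB² = 164 < 121 + 109 = 230, the triangle is acute, so the smallest enclosing circle is the circumcircle.
Circumcentre = (2.2, -0.5), r² = 44.69.

44.69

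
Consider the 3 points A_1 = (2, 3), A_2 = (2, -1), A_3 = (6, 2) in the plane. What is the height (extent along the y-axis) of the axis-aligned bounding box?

max y = 3, min y = -1, so height = 4.

4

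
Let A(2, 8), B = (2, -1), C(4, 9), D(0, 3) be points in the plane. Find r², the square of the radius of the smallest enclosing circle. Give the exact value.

26

The farthest pair is B–C with squared distance 104. The circle on this segment as diameter has centre (3, 4) and r² = 104/4 = 26.
Check A: distance² to centre = 17 ≤ 26, so it lies inside.
All remaining points lie in this disk, and no smaller disk contains both endpoints, so this is the minimum enclosing circle.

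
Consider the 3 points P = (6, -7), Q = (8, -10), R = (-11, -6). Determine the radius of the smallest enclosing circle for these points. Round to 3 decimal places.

Side lengths²: PQ² = 13, PR² = 290, QR² = 377.
Since QR² = 377 ≥ 290 + 13 = 303, the angle opposite QR is not acute, so the smallest enclosing circle has QR as diameter.
Centre = midpoint of QR = (-1.5, -8), r² = 377/4 = 94.25.
r = √(94.25) ≈ 9.708.

9.708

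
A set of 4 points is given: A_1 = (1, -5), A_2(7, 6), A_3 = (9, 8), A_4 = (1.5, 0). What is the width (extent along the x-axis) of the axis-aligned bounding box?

8

max x = 9, min x = 1, so width = 8.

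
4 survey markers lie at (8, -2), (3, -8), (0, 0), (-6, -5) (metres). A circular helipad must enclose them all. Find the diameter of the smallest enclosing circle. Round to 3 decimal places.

14.318

A smallest enclosing disk is always determined by at most three of the input points on its boundary.
The farthest pair is (8, -2)–(-6, -5) with squared distance 205. The circle on this segment as diameter has centre (1, -3.5) and r² = 205/4 = 51.25.
Check (3, -8): distance² to centre = 24.25 ≤ 51.25, so it lies inside.
All remaining points lie in this disk, and no smaller disk contains both endpoints, so this is the minimum enclosing circle.
Diameter = 2r = 2√(51.25) ≈ 14.318.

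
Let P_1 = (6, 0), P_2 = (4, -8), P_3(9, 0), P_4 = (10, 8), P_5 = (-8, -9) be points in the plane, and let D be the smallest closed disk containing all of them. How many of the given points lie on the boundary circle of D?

A smallest enclosing disk is always determined by at most three of the input points on its boundary.
The farthest pair is P_4–P_5 with squared distance 613. The circle on this segment as diameter has centre (1, -0.5) and r² = 613/4 = 153.25.
Check P_1: distance² to centre = 25.25 ≤ 153.25, so it lies inside.
All remaining points lie in this disk, and no smaller disk contains both endpoints, so this is the minimum enclosing circle.
The points at distance exactly r from the centre are P_4, P_5 — 2 points.

2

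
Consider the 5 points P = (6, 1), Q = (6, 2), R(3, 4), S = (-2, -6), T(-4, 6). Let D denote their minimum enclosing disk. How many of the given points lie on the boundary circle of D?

The minimum enclosing circle of a finite set is fixed by two of the points (as a diameter) or three (as a circumcircle).
The minimum enclosing circle is determined by three boundary points: Q, S, T.
Their circumcentre is (-3/7, 3/7) with r² = 2146/49.
The farthest remaining point P is at distance² 2041/49 ≤ 2146/49.
The points at distance exactly r from the centre are Q, S, T — 3 points.

3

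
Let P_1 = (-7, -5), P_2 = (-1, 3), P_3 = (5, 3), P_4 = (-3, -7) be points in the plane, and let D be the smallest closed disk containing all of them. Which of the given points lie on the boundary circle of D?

P_1, P_3

A smallest enclosing disk is always determined by at most three of the input points on its boundary.
The farthest pair is P_1–P_3 with squared distance 208. The circle on this segment as diameter has centre (-1, -1) and r² = 208/4 = 52.
Check P_2: distance² to centre = 16 ≤ 52, so it lies inside.
All remaining points lie in this disk, and no smaller disk contains both endpoints, so this is the minimum enclosing circle.
The points at distance exactly r from the centre are P_1, P_3 — 2 points.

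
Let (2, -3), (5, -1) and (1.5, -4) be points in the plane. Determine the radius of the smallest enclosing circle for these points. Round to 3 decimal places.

Call the three points A, B, C in the order given.
Side lengths²: AB² = 13, AC² = 1.25, BC² = 21.25.
Since BC² = 21.25 ≥ 13 + 1.25 = 14.25, the angle opposite BC is not acute, so the smallest enclosing circle has BC as diameter.
Centre = midpoint of BC = (3.25, -2.5), r² = 21.25/4 = 5.3125.
r = √(5.3125) ≈ 2.305.

2.305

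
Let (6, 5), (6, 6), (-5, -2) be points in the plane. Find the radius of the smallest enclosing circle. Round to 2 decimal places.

6.80

Call the three points A, B, C in the order given.
Side lengths²: AB² = 1, AC² = 170, BC² = 185.
Since BC² = 185 ≥ 170 + 1 = 171, the angle opposite BC is not acute, so the smallest enclosing circle has BC as diameter.
Centre = midpoint of BC = (0.5, 2), r² = 185/4 = 46.25.
r = √(46.25) ≈ 6.80.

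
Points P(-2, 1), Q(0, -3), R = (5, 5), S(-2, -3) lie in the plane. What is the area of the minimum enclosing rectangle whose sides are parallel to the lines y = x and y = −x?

In coordinates u = x + y, v = x − y the rectangle is axis-aligned; the map (x,y)→(u,v) scales areas by 2.
u-values: -1, -3, 10, -5; range = 10 − (-5) = 15.
v-values: -3, 3, 0, 1; range = 3 − (-3) = 6.
Area = (15 × 6) / 2 = 45.

45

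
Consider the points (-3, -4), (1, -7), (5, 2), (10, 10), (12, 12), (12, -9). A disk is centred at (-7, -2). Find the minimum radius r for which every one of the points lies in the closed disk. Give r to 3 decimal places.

The required radius is the distance from (-7, -2) to the farthest point.
Squared distances: 20, 89, 160, 433, 557, 410.
Maximum is 557, attained at (12, 12).
r = √557 ≈ 23.601.

23.601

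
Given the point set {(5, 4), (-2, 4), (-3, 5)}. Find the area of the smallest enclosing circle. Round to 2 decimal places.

Call the three points A, B, C in the order given.
Side lengths²: AB² = 49, AC² = 65, BC² = 2.
Since AC² = 65 ≥ 49 + 2 = 51, the angle opposite AC is not acute, so the smallest enclosing circle has AC as diameter.
Centre = midpoint of AC = (1, 4.5), r² = 65/4 = 16.25.
Area = π·r² = π·16.25 ≈ 51.05.

51.05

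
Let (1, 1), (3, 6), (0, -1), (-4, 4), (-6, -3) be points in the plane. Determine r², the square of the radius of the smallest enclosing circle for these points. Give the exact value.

The minimum enclosing circle of a finite set is fixed by two of the points (as a diameter) or three (as a circumcircle).
The farthest pair is (3, 6)–(-6, -3) with squared distance 162. The circle on this segment as diameter has centre (-1.5, 1.5) and r² = 162/4 = 40.5.
Check (1, 1): distance² to centre = 6.5 ≤ 40.5, so it lies inside.
All remaining points lie in this disk, and no smaller disk contains both endpoints, so this is the minimum enclosing circle.

40.5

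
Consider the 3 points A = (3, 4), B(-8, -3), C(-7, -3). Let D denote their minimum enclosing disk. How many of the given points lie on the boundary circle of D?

Side lengths²: AB² = 170, AC² = 149, BC² = 1.
Since AB² = 170 ≥ 149 + 1 = 150, the angle opposite AB is not acute, so the smallest enclosing circle has AB as diameter.
Centre = midpoint of AB = (-2.5, 0.5), r² = 170/4 = 42.5.
The points at distance exactly r from the centre are A, B — 2 points.

2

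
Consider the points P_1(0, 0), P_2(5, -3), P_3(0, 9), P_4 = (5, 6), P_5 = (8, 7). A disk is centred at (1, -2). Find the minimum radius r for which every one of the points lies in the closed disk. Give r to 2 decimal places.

The required radius is the distance from (1, -2) to the farthest point.
Squared distances: 5, 17, 122, 80, 130.
Maximum is 130, attained at P_5.
r = √130 ≈ 11.40.

11.40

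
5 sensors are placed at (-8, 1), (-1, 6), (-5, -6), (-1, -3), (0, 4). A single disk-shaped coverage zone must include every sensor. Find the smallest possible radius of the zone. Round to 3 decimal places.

The minimum enclosing circle of a finite set is fixed by two of the points (as a diameter) or three (as a circumcircle).
The farthest pair is (-1, 6)–(-5, -6) with squared distance 160. The circle on this segment as diameter has centre (-3, 0) and r² = 160/4 = 40.
Check (-8, 1): distance² to centre = 26 ≤ 40, so it lies inside.
All remaining points lie in this disk, and no smaller disk contains both endpoints, so this is the minimum enclosing circle.
r = √40 ≈ 6.325.

6.325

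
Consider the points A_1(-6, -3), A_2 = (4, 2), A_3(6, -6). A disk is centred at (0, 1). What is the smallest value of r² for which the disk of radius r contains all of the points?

85

The required radius is the distance from (0, 1) to the farthest point.
Squared distances: 52, 17, 85.
Maximum is 85, attained at A_3.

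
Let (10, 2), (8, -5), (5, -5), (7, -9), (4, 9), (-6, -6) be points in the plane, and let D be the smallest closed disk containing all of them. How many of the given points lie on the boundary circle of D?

By Welzl's lemma the MEC is supported by two points (diametrically opposite) or three points (on a circumcircle).
The minimum enclosing circle is determined by three boundary points: (7, -9), (4, 9), (-6, -6).
Their circumcentre is (2.1, -17/30) with r² = 42809/450.
The farthest remaining point (10, 2) is at distance² 31049/450 ≤ 42809/450.
The points at distance exactly r from the centre are (7, -9), (4, 9), (-6, -6) — 3 points.

3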